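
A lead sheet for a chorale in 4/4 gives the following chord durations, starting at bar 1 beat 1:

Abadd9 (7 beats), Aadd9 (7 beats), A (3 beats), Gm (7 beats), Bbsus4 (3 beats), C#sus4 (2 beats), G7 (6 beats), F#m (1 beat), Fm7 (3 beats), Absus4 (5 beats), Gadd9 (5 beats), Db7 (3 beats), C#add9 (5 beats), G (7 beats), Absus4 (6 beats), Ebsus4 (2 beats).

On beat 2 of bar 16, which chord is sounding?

Beat 2 of bar 16 is beat (16−1)×4 + 2 = 62 overall.
Running totals: Abadd9 ends at 7, Aadd9 ends at 14, A ends at 17, Gm ends at 24, Bbsus4 ends at 27, C#sus4 ends at 29, G7 ends at 35, F#m ends at 36, Fm7 ends at 39, Absus4 ends at 44, Gadd9 ends at 49, Db7 ends at 52, C#add9 ends at 57, G ends at 64.
Beat 62 falls within G.

G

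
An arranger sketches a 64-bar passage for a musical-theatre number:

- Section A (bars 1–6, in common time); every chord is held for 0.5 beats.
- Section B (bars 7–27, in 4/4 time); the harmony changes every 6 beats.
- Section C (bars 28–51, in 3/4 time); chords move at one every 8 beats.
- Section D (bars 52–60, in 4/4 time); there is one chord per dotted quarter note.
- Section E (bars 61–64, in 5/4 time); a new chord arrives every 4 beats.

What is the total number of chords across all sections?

A: 6 bars × 4 beats = 24 beats; 0.5 beats/chord → 48 chords.
B: 21 bars × 4 beats = 84 beats; 6 beats/chord → 14 chords.
C: 24 bars × 3 beats = 72 beats; 8 beats/chord → 9 chords.
D: 9 bars × 4 beats = 36 beats; 1.5 beats/chord → 24 chords.
E: 4 bars × 5 beats = 20 beats; 4 beats/chord → 5 chords.
Total: 48 + 14 + 9 + 24 + 5 = 100.

100 chords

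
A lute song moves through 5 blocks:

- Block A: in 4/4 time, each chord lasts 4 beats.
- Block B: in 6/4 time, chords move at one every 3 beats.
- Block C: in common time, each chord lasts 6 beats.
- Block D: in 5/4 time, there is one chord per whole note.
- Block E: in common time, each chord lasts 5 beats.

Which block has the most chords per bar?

A: 4 beats/bar ÷ 4 beats/chord = 1 chord/bar.
B: 6 beats/bar ÷ 3 beats/chord = 2 chords/bar.
C: 4 beats/bar ÷ 6 beats/chord = 2/3 chords/bar.
D: 5 beats/bar ÷ 4 beats/chord = 1.25 chords/bar.
E: 4 beats/bar ÷ 5 beats/chord = 0.8 chords/bar.
Fastest is B at 2 chords/bar.

Block B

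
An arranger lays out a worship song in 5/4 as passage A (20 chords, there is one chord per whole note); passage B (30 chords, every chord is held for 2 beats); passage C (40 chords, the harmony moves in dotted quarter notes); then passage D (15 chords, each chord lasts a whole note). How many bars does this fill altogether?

A: 20 × 4 = 80 beats = 16 bars.
B: 30 × 2 = 60 beats = 12 bars.
C: 40 × 1.5 = 60 beats = 12 bars.
D: 15 × 4 = 60 beats = 12 bars.
Total: 16 + 12 + 12 + 12 = 52 bars.

52 bars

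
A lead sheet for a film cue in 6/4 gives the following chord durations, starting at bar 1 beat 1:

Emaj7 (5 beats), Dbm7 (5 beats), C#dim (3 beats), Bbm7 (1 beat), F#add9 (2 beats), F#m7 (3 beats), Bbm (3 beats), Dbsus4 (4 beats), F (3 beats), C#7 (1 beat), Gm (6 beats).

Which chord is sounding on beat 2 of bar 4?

Beat 2 of bar 4 is beat (4−1)×6 + 2 = 20 overall.
Running totals: Emaj7 ends at 5, Dbm7 ends at 10, C#dim ends at 13, Bbm7 ends at 14, F#add9 ends at 16, F#m7 ends at 19, Bbm ends at 22.
Beat 20 falls within Bbm.

Bbm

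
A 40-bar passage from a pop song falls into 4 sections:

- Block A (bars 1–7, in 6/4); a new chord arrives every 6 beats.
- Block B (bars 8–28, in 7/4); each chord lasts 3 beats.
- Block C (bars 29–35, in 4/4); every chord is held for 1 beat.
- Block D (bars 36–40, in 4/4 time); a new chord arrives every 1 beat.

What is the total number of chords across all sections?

104 chords

A: 7 bars × 6 beats = 42 beats; 6 beats/chord → 7 chords.
B: 21 bars × 7 beats = 147 beats; 3 beats/chord → 49 chords.
C: 7 bars × 4 beats = 28 beats; 1 beat/chord → 28 chords.
D: 5 bars × 4 beats = 20 beats; 1 beat/chord → 20 chords.
Total: 7 + 49 + 28 + 20 = 104.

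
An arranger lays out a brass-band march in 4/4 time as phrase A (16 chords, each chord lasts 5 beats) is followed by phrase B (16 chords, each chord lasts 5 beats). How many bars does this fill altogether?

40 bars

A: 16 × 5 = 80 beats = 20 bars.
B: 16 × 5 = 80 beats = 20 bars.
Total: 20 + 20 = 40 bars.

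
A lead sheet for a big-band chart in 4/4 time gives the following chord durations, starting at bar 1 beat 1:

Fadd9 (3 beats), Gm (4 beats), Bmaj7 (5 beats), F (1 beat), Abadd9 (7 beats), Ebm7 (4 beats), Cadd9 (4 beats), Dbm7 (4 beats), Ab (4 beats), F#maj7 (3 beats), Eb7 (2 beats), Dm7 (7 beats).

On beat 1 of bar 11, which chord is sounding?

Beat 1 of bar 11 is beat (11−1)×4 + 1 = 41 overall.
Running totals: Fadd9 ends at 3, Gm ends at 7, Bmaj7 ends at 12, F ends at 13, Abadd9 ends at 20, Ebm7 ends at 24, Cadd9 ends at 28, Dbm7 ends at 32, Ab ends at 36, F#maj7 ends at 39, Eb7 ends at 41.
Beat 41 falls within Eb7.

Eb7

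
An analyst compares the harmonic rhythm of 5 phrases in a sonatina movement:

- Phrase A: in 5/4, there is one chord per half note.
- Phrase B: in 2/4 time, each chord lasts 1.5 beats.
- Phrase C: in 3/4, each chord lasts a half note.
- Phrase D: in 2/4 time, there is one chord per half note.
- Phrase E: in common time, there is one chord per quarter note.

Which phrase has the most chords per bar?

Phrase E

A: 5 beats/bar ÷ 2 beats/chord = 2.5 chords/bar.
B: 2 beats/bar ÷ 1.5 beats/chord = 4/3 chords/bar.
C: 3 beats/bar ÷ 2 beats/chord = 1.5 chords/bar.
D: 2 beats/bar ÷ 2 beats/chord = 1 chord/bar.
E: 4 beats/bar ÷ 1 beat/chord = 4 chords/bar.
Fastest is E at 4 chords/bar.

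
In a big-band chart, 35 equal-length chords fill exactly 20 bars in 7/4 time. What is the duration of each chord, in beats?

20 bars × 7 beats/bar = 140 beats total.
140 beats ÷ 35 chords = 4 beats per chord.
(That is a whole note.)

4 beats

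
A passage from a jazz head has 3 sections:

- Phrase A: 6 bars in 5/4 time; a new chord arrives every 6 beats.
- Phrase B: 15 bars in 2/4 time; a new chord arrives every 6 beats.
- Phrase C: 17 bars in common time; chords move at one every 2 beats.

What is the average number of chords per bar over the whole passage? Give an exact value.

22/19 chords per bar

A: 6 bars of 5 beats is 30 beats; at 6 beats each that's 5 chords.
B: 15 bars of 2 beats is 30 beats; at 6 beats each that's 5 chords.
C: 17 bars of 4 beats is 68 beats; at 2 beats each that's 34 chords.
Overall: 44 chords over 38 bars → 44/38 = 22/19 chords per bar.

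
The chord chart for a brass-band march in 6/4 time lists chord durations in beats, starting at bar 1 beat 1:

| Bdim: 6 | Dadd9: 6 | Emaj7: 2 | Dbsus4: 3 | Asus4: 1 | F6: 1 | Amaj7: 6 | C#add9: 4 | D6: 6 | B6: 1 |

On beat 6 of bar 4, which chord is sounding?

Beat 6 of bar 4 is beat (4−1)×6 + 6 = 24 overall.
Running totals: Bdim ends at 6, Dadd9 ends at 12, Emaj7 ends at 14, Dbsus4 ends at 17, Asus4 ends at 18, F6 ends at 19, Amaj7 ends at 25.
Beat 24 falls within Amaj7.

Amaj7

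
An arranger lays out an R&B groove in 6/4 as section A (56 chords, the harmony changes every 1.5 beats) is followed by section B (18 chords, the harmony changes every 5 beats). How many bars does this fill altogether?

29 bars

A: 56 × 1.5 = 84 beats = 14 bars.
B: 18 × 5 = 90 beats = 15 bars.
Total: 14 + 15 = 29 bars.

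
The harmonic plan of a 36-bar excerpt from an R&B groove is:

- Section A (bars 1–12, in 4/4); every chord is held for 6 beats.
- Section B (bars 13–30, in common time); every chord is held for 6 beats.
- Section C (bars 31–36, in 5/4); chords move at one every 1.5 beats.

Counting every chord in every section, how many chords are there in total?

A: 12·4 = 48 beats, 48/6 = 8 chords.
B: 18·4 = 72 beats, 72/6 = 12 chords.
C: 6·5 = 30 beats, 30/1.5 = 20 chords.
Total: 8 + 12 + 20 = 40.

40 chords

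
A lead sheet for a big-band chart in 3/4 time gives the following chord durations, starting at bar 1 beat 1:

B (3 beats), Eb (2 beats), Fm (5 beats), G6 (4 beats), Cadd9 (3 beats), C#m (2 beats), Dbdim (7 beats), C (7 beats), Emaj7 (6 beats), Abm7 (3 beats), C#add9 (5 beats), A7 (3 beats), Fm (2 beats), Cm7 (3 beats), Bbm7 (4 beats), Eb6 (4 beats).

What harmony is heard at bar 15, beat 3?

C#add9

Beat 3 of bar 15 is beat (15−1)×3 + 3 = 45 overall.
Running totals: B ends at 3, Eb ends at 5, Fm ends at 10, G6 ends at 14, Cadd9 ends at 17, C#m ends at 19, Dbdim ends at 26, C ends at 33, Emaj7 ends at 39, Abm7 ends at 42, C#add9 ends at 47.
Beat 45 falls within C#add9.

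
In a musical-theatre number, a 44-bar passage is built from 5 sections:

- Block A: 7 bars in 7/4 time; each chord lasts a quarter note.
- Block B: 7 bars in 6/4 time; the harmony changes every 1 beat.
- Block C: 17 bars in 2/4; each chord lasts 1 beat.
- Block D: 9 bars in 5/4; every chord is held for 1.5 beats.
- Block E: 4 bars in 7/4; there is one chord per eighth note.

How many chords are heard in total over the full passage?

A: 7·7 = 49 beats, 49/1 = 49 chords.
B: 7·6 = 42 beats, 42/1 = 42 chords.
C: 17·2 = 34 beats, 34/1 = 34 chords.
D: 9·5 = 45 beats, 45/1.5 = 30 chords.
E: 4·7 = 28 beats, 28/0.5 = 56 chords.
Total: 49 + 42 + 34 + 30 + 56 = 211.

211 chords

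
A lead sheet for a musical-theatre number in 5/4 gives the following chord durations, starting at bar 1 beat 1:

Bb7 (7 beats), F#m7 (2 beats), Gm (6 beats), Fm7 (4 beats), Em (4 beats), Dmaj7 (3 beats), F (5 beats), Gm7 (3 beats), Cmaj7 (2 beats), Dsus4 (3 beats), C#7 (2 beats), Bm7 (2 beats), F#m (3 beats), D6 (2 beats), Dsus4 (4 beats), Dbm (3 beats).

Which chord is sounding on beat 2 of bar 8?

Dsus4

Beat 2 of bar 8 is beat (8−1)×5 + 2 = 37 overall.
Running totals: Bb7 ends at 7, F#m7 ends at 9, Gm ends at 15, Fm7 ends at 19, Em ends at 23, Dmaj7 ends at 26, F ends at 31, Gm7 ends at 34, Cmaj7 ends at 36, Dsus4 ends at 39.
Beat 37 falls within Dsus4.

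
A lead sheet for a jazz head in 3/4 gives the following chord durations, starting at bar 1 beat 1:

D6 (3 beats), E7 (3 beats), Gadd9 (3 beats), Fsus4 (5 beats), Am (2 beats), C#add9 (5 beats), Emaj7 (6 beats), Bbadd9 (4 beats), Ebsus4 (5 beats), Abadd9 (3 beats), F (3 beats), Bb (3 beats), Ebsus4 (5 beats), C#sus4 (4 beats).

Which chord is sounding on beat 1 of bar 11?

Bbadd9

Beat 1 of bar 11 is beat (11−1)×3 + 1 = 31 overall.
Running totals: D6 ends at 3, E7 ends at 6, Gadd9 ends at 9, Fsus4 ends at 14, Am ends at 16, C#add9 ends at 21, Emaj7 ends at 27, Bbadd9 ends at 31.
Beat 31 falls within Bbadd9.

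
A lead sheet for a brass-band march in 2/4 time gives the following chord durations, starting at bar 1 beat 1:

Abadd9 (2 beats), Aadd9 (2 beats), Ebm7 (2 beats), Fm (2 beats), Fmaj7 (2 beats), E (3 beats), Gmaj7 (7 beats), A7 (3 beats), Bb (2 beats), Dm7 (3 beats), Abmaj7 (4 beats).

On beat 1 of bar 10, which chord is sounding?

Beat 1 of bar 10 is beat (10−1)×2 + 1 = 19 overall.
Running totals: Abadd9 ends at 2, Aadd9 ends at 4, Ebm7 ends at 6, Fm ends at 8, Fmaj7 ends at 10, E ends at 13, Gmaj7 ends at 20.
Beat 19 falls within Gmaj7.

Gmaj7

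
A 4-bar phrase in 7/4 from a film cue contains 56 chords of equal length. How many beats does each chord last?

0.5 beats

4 bars × 7 beats/bar = 28 beats total.
28 beats ÷ 56 chords = 0.5 beats per chord.
(That is an eighth note.)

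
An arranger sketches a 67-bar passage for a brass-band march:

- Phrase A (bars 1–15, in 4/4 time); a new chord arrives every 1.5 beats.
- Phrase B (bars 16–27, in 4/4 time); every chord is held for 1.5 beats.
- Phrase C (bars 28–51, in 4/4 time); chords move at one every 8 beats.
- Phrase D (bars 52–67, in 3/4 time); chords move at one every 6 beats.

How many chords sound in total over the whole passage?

A: 15·4 = 60 beats, 60/1.5 = 40 chords.
B: 12·4 = 48 beats, 48/1.5 = 32 chords.
C: 24·4 = 96 beats, 96/8 = 12 chords.
D: 16·3 = 48 beats, 48/6 = 8 chords.
Total: 40 + 32 + 12 + 8 = 92.

92 chords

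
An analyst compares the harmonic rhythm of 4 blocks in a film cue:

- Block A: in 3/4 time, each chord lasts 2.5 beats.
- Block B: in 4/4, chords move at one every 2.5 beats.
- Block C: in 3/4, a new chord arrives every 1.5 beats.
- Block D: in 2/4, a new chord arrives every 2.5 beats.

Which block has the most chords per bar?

A: each chord is 2.5 beats in 3/4, so 1.2 per bar.
B: each chord is 2.5 beats in 4/4, so 1.6 per bar.
C: each chord is 1.5 beats in 3/4, so 2 per bar.
D: each chord is 2.5 beats in 2/4, so 0.8 per bar.
Fastest is C at 2 chords/bar.

Block C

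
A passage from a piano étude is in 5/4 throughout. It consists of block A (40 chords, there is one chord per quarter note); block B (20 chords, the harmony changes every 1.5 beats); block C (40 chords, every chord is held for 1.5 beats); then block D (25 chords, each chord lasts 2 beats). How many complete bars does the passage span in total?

A: 40 × 1 = 40 beats = 8 bars.
B: 20 × 1.5 = 30 beats = 6 bars.
C: 40 × 1.5 = 60 beats = 12 bars.
D: 25 × 2 = 50 beats = 10 bars.
Total: 8 + 6 + 12 + 10 = 36 bars.

36 bars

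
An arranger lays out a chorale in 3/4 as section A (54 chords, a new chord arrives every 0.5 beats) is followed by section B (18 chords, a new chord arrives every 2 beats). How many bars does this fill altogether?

A: 54 × 0.5 = 27 beats = 9 bars.
B: 18 × 2 = 36 beats = 12 bars.
Total: 9 + 12 = 21 bars.

21 bars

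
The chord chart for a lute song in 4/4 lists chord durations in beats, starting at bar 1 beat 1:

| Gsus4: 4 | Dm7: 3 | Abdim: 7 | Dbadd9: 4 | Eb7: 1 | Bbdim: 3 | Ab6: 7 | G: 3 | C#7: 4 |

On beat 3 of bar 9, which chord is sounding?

Beat 3 of bar 9 is beat (9−1)×4 + 3 = 35 overall.
Running totals: Gsus4 ends at 4, Dm7 ends at 7, Abdim ends at 14, Dbadd9 ends at 18, Eb7 ends at 19, Bbdim ends at 22, Ab6 ends at 29, G ends at 32, C#7 ends at 36.
Beat 35 falls within C#7.

C#7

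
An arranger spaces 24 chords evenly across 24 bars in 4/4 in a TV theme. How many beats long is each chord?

24 bars × 4 beats/bar = 96 beats total.
96 beats ÷ 24 chords = 4 beats per chord.
(That is a whole note.)

4 beats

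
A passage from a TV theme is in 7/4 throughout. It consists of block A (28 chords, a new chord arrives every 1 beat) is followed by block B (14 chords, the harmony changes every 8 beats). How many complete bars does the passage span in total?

A: 28 × 1 = 28 beats = 4 bars.
B: 14 × 8 = 112 beats = 16 bars.
Total: 4 + 16 = 20 bars.

20 bars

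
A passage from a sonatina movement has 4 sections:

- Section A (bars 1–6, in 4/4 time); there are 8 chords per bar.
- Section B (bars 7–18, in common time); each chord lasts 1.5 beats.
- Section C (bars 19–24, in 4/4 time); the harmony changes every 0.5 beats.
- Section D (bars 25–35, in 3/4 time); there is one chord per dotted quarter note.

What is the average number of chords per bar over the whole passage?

A: 6 bars of 4 beats is 24 beats; at 0.5 beats each that's 48 chords.
B: 12 bars of 4 beats is 48 beats; at 1.5 beats each that's 32 chords.
C: 6 bars of 4 beats is 24 beats; at 0.5 beats each that's 48 chords.
D: 11 bars of 3 beats is 33 beats; at 1.5 beats each that's 22 chords.
Overall: 150 chords over 35 bars → 150/35 = 30/7 chords per bar.

30/7 chords per bar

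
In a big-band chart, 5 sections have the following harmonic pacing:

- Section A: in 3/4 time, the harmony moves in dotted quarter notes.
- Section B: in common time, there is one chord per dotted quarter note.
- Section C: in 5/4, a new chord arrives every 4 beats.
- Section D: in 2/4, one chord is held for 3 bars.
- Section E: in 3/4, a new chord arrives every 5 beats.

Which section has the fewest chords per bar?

Section D

A: 3 beats/bar ÷ 1.5 beats/chord = 2 chords/bar.
B: 4 beats/bar ÷ 1.5 beats/chord = 8/3 chords/bar.
C: 5 beats/bar ÷ 4 beats/chord = 1.25 chords/bar.
D: 2 beats/bar ÷ 6 beats/chord = 1/3 chords/bar.
E: 3 beats/bar ÷ 5 beats/chord = 0.6 chords/bar.
Slowest is D at 1/3 chords/bar.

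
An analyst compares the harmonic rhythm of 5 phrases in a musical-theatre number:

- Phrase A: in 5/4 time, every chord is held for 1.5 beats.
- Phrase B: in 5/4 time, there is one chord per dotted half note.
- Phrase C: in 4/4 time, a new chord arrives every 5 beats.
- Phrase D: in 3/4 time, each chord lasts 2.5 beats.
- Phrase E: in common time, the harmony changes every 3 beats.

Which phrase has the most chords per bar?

A: each chord is 1.5 beats in 5/4, so 10/3 per bar.
B: each chord is 3 beats in 5/4, so 5/3 per bar.
C: each chord is 5 beats in 4/4, so 0.8 per bar.
D: each chord is 2.5 beats in 3/4, so 1.2 per bar.
E: each chord is 3 beats in 4/4, so 4/3 per bar.
Fastest is A at 10/3 chords/bar.

Phrase A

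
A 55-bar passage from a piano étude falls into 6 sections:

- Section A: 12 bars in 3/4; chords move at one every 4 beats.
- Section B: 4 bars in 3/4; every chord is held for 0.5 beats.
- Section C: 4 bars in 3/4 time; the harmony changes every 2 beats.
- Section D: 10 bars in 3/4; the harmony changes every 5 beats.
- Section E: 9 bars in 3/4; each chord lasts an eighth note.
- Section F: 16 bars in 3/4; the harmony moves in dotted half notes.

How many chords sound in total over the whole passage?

A has 36 beats and chords last 4 each, so 9 chords.
B has 12 beats and chords last 0.5 each, so 24 chords.
C has 12 beats and chords last 2 each, so 6 chords.
D has 30 beats and chords last 5 each, so 6 chords.
E has 27 beats and chords last 0.5 each, so 54 chords.
F has 48 beats and chords last 3 each, so 16 chords.
Total: 9 + 24 + 6 + 6 + 54 + 16 = 115.

115 chords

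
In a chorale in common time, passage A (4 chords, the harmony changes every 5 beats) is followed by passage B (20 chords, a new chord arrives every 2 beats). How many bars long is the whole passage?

15 bars

A: 4 × 5 = 20 beats = 5 bars.
B: 20 × 2 = 40 beats = 10 bars.
Total: 5 + 10 = 15 bars.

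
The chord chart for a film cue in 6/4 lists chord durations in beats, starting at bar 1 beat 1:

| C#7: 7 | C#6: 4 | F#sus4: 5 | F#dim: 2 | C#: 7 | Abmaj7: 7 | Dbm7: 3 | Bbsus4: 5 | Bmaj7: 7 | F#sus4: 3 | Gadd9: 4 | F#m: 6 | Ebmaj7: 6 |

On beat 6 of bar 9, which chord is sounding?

Gadd9

Beat 6 of bar 9 is beat (9−1)×6 + 6 = 54 overall.
Running totals: C#7 ends at 7, C#6 ends at 11, F#sus4 ends at 16, F#dim ends at 18, C# ends at 25, Abmaj7 ends at 32, Dbm7 ends at 35, Bbsus4 ends at 40, Bmaj7 ends at 47, F#sus4 ends at 50, Gadd9 ends at 54.
Beat 54 falls within Gadd9.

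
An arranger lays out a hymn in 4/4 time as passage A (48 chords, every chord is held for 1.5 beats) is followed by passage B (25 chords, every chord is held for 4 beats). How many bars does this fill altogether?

A: 48 × 1.5 = 72 beats = 18 bars.
B: 25 × 4 = 100 beats = 25 bars.
Total: 18 + 25 = 43 bars.

43 bars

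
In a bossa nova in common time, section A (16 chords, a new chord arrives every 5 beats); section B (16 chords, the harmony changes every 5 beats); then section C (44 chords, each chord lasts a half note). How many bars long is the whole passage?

A: 16 × 5 = 80 beats = 20 bars.
B: 16 × 5 = 80 beats = 20 bars.
C: 44 × 2 = 88 beats = 22 bars.
Total: 20 + 20 + 22 = 62 bars.

62 bars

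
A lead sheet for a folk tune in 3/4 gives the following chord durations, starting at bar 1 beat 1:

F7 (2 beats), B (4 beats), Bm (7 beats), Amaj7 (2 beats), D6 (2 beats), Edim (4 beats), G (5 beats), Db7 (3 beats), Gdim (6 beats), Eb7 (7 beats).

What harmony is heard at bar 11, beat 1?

Beat 1 of bar 11 is beat (11−1)×3 + 1 = 31 overall.
Running totals: F7 ends at 2, B ends at 6, Bm ends at 13, Amaj7 ends at 15, D6 ends at 17, Edim ends at 21, G ends at 26, Db7 ends at 29, Gdim ends at 35.
Beat 31 falls within Gdim.

Gdim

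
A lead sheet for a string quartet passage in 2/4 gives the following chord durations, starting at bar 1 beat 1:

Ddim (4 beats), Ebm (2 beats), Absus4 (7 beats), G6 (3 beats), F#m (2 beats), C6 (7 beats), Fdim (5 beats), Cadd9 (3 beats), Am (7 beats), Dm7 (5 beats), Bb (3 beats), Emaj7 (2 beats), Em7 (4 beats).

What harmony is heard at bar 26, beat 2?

Beat 2 of bar 26 is beat (26−1)×2 + 2 = 52 overall.
Running totals: Ddim ends at 4, Ebm ends at 6, Absus4 ends at 13, G6 ends at 16, F#m ends at 18, C6 ends at 25, Fdim ends at 30, Cadd9 ends at 33, Am ends at 40, Dm7 ends at 45, Bb ends at 48, Emaj7 ends at 50, Em7 ends at 54.
Beat 52 falls within Em7.

Em7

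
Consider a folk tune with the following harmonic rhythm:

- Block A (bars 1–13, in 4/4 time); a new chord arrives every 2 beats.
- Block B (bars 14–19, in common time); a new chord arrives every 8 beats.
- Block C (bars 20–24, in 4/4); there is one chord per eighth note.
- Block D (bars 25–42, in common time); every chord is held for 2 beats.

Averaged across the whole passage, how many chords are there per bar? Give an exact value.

A: 13 × 4 = 52 beats ÷ 2 = 26 chords.
B: 6 × 4 = 24 beats ÷ 8 = 3 chords.
C: 5 × 4 = 20 beats ÷ 0.5 = 40 chords.
D: 18 × 4 = 72 beats ÷ 2 = 36 chords.
Overall: 105 chords over 42 bars → 105/42 = 2.5 chords per bar.

2.5 chords per bar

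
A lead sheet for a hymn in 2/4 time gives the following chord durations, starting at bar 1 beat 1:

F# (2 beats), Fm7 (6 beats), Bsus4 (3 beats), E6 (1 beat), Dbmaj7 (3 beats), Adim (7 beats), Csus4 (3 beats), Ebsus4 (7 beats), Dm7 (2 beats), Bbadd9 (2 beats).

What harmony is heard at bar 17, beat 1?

Beat 1 of bar 17 is beat (17−1)×2 + 1 = 33 overall.
Running totals: F# ends at 2, Fm7 ends at 8, Bsus4 ends at 11, E6 ends at 12, Dbmaj7 ends at 15, Adim ends at 22, Csus4 ends at 25, Ebsus4 ends at 32, Dm7 ends at 34.
Beat 33 falls within Dm7.

Dm7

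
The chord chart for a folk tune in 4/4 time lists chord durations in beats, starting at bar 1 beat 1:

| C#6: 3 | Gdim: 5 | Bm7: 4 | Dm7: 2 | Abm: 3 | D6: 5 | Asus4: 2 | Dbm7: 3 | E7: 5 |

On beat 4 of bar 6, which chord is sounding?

Beat 4 of bar 6 is beat (6−1)×4 + 4 = 24 overall.
Running totals: C#6 ends at 3, Gdim ends at 8, Bm7 ends at 12, Dm7 ends at 14, Abm ends at 17, D6 ends at 22, Asus4 ends at 24.
Beat 24 falls within Asus4.

Asus4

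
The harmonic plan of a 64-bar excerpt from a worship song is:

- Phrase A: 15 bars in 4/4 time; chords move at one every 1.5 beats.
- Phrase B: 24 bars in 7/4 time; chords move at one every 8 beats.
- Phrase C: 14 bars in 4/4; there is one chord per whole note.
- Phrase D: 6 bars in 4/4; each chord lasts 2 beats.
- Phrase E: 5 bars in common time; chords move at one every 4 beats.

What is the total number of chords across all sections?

92 chords

A has 60 beats and chords last 1.5 each, so 40 chords.
B has 168 beats and chords last 8 each, so 21 chords.
C has 56 beats and chords last 4 each, so 14 chords.
D has 24 beats and chords last 2 each, so 12 chords.
E has 20 beats and chords last 4 each, so 5 chords.
Total: 40 + 21 + 14 + 12 + 5 = 92.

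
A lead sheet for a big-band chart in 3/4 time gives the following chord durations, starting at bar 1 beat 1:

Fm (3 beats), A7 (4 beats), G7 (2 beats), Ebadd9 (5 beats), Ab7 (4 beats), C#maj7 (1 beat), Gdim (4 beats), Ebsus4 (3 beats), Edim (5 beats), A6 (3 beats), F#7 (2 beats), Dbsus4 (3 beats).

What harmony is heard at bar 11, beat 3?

Beat 3 of bar 11 is beat (11−1)×3 + 3 = 33 overall.
Running totals: Fm ends at 3, A7 ends at 7, G7 ends at 9, Ebadd9 ends at 14, Ab7 ends at 18, C#maj7 ends at 19, Gdim ends at 23, Ebsus4 ends at 26, Edim ends at 31, A6 ends at 34.
Beat 33 falls within A6.

A6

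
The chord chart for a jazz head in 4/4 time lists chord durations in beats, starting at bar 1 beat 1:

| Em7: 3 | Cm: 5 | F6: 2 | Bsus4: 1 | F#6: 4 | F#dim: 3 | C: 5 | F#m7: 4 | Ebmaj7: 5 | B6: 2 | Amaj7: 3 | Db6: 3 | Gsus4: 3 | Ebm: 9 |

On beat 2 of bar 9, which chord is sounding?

Beat 2 of bar 9 is beat (9−1)×4 + 2 = 34 overall.
Running totals: Em7 ends at 3, Cm ends at 8, F6 ends at 10, Bsus4 ends at 11, F#6 ends at 15, F#dim ends at 18, C ends at 23, F#m7 ends at 27, Ebmaj7 ends at 32, B6 ends at 34.
Beat 34 falls within B6.

B6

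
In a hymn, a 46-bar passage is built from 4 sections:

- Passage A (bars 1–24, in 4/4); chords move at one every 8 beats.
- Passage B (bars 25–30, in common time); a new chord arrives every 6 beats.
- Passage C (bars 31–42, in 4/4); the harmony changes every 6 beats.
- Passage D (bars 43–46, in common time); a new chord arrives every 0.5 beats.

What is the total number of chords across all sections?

A has 96 beats and chords last 8 each, so 12 chords.
B has 24 beats and chords last 6 each, so 4 chords.
C has 48 beats and chords last 6 each, so 8 chords.
D has 16 beats and chords last 0.5 each, so 32 chords.
Total: 12 + 4 + 8 + 32 = 56.

56 chords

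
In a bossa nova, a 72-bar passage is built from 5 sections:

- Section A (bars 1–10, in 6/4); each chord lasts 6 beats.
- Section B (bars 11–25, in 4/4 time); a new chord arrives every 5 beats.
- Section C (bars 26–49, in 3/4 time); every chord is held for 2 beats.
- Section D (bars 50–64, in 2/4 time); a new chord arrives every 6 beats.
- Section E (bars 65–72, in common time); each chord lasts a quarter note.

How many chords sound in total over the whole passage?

A: 10·6 = 60 beats, 60/6 = 10 chords.
B: 15·4 = 60 beats, 60/5 = 12 chords.
C: 24·3 = 72 beats, 72/2 = 36 chords.
D: 15·2 = 30 beats, 30/6 = 5 chords.
E: 8·4 = 32 beats, 32/1 = 32 chords.
Total: 10 + 12 + 36 + 5 + 32 = 95.

95 chords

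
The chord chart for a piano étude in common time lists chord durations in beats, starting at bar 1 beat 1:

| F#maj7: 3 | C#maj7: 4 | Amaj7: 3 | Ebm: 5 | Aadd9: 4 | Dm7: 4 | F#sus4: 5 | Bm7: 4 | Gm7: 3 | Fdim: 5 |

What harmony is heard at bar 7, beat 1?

F#sus4

Beat 1 of bar 7 is beat (7−1)×4 + 1 = 25 overall.
Running totals: F#maj7 ends at 3, C#maj7 ends at 7, Amaj7 ends at 10, Ebm ends at 15, Aadd9 ends at 19, Dm7 ends at 23, F#sus4 ends at 28.
Beat 25 falls within F#sus4.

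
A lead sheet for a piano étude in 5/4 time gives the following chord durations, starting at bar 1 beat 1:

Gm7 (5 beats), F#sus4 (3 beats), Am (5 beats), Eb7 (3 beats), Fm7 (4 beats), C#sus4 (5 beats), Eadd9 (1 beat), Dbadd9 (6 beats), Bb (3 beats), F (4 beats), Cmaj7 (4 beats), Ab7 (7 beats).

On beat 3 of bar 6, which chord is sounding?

Dbadd9

Beat 3 of bar 6 is beat (6−1)×5 + 3 = 28 overall.
Running totals: Gm7 ends at 5, F#sus4 ends at 8, Am ends at 13, Eb7 ends at 16, Fm7 ends at 20, C#sus4 ends at 25, Eadd9 ends at 26, Dbadd9 ends at 32.
Beat 28 falls within Dbadd9.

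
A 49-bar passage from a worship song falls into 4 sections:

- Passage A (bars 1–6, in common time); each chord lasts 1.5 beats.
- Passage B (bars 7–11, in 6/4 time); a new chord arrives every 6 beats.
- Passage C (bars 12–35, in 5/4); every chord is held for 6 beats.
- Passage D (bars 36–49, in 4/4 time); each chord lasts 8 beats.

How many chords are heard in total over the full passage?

48 chords

A: 6·4 = 24 beats, 24/1.5 = 16 chords.
B: 5·6 = 30 beats, 30/6 = 5 chords.
C: 24·5 = 120 beats, 120/6 = 20 chords.
D: 14·4 = 56 beats, 56/8 = 7 chords.
Total: 16 + 5 + 20 + 7 = 48.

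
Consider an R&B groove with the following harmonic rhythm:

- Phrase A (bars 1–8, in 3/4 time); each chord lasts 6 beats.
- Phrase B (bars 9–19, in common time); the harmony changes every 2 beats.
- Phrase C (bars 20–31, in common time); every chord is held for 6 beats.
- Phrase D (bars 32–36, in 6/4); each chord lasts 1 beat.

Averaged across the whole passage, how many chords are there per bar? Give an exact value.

16/9 chords per bar

A: 8 bars of 3 beats is 24 beats; at 6 beats each that's 4 chords.
B: 11 bars of 4 beats is 44 beats; at 2 beats each that's 22 chords.
C: 12 bars of 4 beats is 48 beats; at 6 beats each that's 8 chords.
D: 5 bars of 6 beats is 30 beats; at 1 beat each that's 30 chords.
Overall: 64 chords over 36 bars → 64/36 = 16/9 chords per bar.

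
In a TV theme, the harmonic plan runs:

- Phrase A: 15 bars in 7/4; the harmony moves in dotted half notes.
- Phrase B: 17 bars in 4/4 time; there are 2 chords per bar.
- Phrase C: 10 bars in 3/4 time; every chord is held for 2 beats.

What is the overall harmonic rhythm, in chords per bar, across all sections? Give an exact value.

2 chords per bar

A: 15 bars of 7 beats is 105 beats; at 3 beats each that's 35 chords.
B: 17 bars of 4 beats is 68 beats; at 2 beats each that's 34 chords.
C: 10 bars of 3 beats is 30 beats; at 2 beats each that's 15 chords.
Overall: 84 chords over 42 bars → 84/42 = 2 chords per bar.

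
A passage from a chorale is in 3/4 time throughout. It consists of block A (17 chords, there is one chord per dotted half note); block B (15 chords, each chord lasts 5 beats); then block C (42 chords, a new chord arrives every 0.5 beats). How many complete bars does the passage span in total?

49 bars

A: 17 × 3 = 51 beats = 17 bars.
B: 15 × 5 = 75 beats = 25 bars.
C: 42 × 0.5 = 21 beats = 7 bars.
Total: 17 + 25 + 7 = 49 bars.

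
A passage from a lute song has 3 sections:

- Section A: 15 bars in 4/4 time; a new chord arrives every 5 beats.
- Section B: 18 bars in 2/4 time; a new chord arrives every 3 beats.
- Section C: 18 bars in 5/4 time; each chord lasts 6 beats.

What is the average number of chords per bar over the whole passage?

13/17 chords per bar

A: 15 bars of 4 beats is 60 beats; at 5 beats each that's 12 chords.
B: 18 bars of 2 beats is 36 beats; at 3 beats each that's 12 chords.
C: 18 bars of 5 beats is 90 beats; at 6 beats each that's 15 chords.
Overall: 39 chords over 51 bars → 39/51 = 13/17 chords per bar.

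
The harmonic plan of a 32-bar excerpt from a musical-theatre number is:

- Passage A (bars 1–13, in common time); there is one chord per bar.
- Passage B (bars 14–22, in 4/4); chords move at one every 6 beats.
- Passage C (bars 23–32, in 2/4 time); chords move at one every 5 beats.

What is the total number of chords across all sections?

A: 13·4 = 52 beats, 52/4 = 13 chords.
B: 9·4 = 36 beats, 36/6 = 6 chords.
C: 10·2 = 20 beats, 20/5 = 4 chords.
Total: 13 + 6 + 4 = 23.

23 chords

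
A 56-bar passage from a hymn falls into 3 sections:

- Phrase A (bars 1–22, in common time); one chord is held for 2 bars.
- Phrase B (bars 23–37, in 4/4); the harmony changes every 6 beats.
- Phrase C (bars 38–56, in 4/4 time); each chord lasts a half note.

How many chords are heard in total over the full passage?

A has 88 beats and chords last 8 each, so 11 chords.
B has 60 beats and chords last 6 each, so 10 chords.
C has 76 beats and chords last 2 each, so 38 chords.
Total: 11 + 10 + 38 = 59.

59 chords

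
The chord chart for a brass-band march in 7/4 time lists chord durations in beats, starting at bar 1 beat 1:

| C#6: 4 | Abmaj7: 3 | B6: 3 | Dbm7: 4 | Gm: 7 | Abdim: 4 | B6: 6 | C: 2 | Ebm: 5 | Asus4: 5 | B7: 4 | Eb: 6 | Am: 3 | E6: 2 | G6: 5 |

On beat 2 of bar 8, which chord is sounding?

Beat 2 of bar 8 is beat (8−1)×7 + 2 = 51 overall.
Running totals: C#6 ends at 4, Abmaj7 ends at 7, B6 ends at 10, Dbm7 ends at 14, Gm ends at 21, Abdim ends at 25, B6 ends at 31, C ends at 33, Ebm ends at 38, Asus4 ends at 43, B7 ends at 47, Eb ends at 53.
Beat 51 falls within Eb.

Eb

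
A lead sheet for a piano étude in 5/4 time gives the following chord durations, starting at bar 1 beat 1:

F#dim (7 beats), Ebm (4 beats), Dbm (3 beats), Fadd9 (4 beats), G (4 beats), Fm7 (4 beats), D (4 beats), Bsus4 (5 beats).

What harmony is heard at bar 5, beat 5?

Fm7

Beat 5 of bar 5 is beat (5−1)×5 + 5 = 25 overall.
Running totals: F#dim ends at 7, Ebm ends at 11, Dbm ends at 14, Fadd9 ends at 18, G ends at 22, Fm7 ends at 26.
Beat 25 falls within Fm7.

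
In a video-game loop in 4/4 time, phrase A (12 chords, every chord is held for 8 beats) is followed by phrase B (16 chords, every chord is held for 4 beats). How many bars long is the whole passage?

40 bars

A: 12 × 8 = 96 beats = 24 bars.
B: 16 × 4 = 64 beats = 16 bars.
Total: 24 + 16 = 40 bars.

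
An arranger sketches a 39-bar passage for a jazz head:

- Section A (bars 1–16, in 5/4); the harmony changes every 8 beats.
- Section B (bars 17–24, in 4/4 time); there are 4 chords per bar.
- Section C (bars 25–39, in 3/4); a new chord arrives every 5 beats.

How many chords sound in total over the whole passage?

A has 80 beats and chords last 8 each, so 10 chords.
B has 32 beats and chords last 1 each, so 32 chords.
C has 45 beats and chords last 5 each, so 9 chords.
Total: 10 + 32 + 9 = 51.

51 chords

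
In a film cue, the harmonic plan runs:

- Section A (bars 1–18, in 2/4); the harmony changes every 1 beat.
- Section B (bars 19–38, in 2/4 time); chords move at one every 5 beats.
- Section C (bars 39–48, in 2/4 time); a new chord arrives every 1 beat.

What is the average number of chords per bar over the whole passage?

4/3 chords per bar

A: 18 bars of 2 beats is 36 beats; at 1 beat each that's 36 chords.
B: 20 bars of 2 beats is 40 beats; at 5 beats each that's 8 chords.
C: 10 bars of 2 beats is 20 beats; at 1 beat each that's 20 chords.
Overall: 64 chords over 48 bars → 64/48 = 4/3 chords per bar.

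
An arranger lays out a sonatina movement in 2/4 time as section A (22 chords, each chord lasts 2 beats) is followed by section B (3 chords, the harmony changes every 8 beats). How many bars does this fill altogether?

A: 22 × 2 = 44 beats = 22 bars.
B: 3 × 8 = 24 beats = 12 bars.
Total: 22 + 12 = 34 bars.

34 bars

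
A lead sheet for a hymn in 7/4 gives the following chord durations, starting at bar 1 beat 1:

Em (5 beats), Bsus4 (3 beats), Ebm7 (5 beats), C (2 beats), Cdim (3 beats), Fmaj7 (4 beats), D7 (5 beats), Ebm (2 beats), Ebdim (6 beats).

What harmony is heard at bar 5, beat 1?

Beat 1 of bar 5 is beat (5−1)×7 + 1 = 29 overall.
Running totals: Em ends at 5, Bsus4 ends at 8, Ebm7 ends at 13, C ends at 15, Cdim ends at 18, Fmaj7 ends at 22, D7 ends at 27, Ebm ends at 29.
Beat 29 falls within Ebm.

Ebm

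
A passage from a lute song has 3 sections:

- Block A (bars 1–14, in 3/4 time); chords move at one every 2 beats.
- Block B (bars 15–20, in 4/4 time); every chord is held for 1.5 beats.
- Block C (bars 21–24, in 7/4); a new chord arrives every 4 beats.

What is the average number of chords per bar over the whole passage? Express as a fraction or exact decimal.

A: 14 × 3 = 42 beats ÷ 2 = 21 chords.
B: 6 × 4 = 24 beats ÷ 1.5 = 16 chords.
C: 4 × 7 = 28 beats ÷ 4 = 7 chords.
Overall: 44 chords over 24 bars → 44/24 = 11/6 chords per bar.

11/6 chords per bar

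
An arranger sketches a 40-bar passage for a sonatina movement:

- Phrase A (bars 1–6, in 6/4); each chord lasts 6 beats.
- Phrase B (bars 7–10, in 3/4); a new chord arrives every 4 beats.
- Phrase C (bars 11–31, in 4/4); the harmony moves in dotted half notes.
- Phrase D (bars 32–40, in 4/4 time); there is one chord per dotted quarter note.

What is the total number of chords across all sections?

A has 36 beats and chords last 6 each, so 6 chords.
B has 12 beats and chords last 4 each, so 3 chords.
C has 84 beats and chords last 3 each, so 28 chords.
D has 36 beats and chords last 1.5 each, so 24 chords.
Total: 6 + 3 + 28 + 24 = 61.

61 chords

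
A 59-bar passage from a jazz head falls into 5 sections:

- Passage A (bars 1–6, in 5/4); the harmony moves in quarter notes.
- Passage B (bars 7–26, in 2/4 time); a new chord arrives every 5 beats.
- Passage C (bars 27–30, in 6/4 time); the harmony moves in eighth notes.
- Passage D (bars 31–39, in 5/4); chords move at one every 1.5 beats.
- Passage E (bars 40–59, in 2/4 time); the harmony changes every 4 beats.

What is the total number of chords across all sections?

A: 6 bars × 5 beats = 30 beats; 1 beat/chord → 30 chords.
B: 20 bars × 2 beats = 40 beats; 5 beats/chord → 8 chords.
C: 4 bars × 6 beats = 24 beats; 0.5 beats/chord → 48 chords.
D: 9 bars × 5 beats = 45 beats; 1.5 beats/chord → 30 chords.
E: 20 bars × 2 beats = 40 beats; 4 beats/chord → 10 chords.
Total: 30 + 8 + 48 + 30 + 10 = 126.

126 chords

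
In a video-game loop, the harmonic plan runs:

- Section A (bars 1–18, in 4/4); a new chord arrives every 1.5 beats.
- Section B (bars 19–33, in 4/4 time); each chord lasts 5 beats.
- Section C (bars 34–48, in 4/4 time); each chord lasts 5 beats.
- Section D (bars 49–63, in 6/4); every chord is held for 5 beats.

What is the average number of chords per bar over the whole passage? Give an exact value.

10/7 chords per bar

A: 18 bars of 4 beats is 72 beats; at 1.5 beats each that's 48 chords.
B: 15 bars of 4 beats is 60 beats; at 5 beats each that's 12 chords.
C: 15 bars of 4 beats is 60 beats; at 5 beats each that's 12 chords.
D: 15 bars of 6 beats is 90 beats; at 5 beats each that's 18 chords.
Overall: 90 chords over 63 bars → 90/63 = 10/7 chords per bar.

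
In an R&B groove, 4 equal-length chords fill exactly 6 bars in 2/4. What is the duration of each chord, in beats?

6 bars × 2 beats/bar = 12 beats total.
12 beats ÷ 4 chords = 3 beats per chord.
(That is a dotted half note.)

3 beats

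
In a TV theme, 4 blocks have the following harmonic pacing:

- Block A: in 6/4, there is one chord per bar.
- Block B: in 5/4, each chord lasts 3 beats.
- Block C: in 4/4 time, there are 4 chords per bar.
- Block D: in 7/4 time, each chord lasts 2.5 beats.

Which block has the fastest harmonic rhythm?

Block C

A: 6/6 = 1 chord/bar.
B: 5/3 = 5/3 chords/bar.
C: 4/1 = 4 chords/bar.
D: 7/2.5 = 2.8 chords/bar.
Fastest is C at 4 chords/bar.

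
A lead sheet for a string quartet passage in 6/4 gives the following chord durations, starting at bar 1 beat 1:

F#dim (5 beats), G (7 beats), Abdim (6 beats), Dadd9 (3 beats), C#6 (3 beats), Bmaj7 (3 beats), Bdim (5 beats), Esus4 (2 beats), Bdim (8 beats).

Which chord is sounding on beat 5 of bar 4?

Beat 5 of bar 4 is beat (4−1)×6 + 5 = 23 overall.
Running totals: F#dim ends at 5, G ends at 12, Abdim ends at 18, Dadd9 ends at 21, C#6 ends at 24.
Beat 23 falls within C#6.

C#6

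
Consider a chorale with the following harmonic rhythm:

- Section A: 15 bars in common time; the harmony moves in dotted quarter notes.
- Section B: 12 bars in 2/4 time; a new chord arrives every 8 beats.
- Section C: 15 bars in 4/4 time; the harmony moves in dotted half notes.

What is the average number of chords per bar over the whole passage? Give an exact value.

1.5 chords per bar

A: 15 bars of 4 beats is 60 beats; at 1.5 beats each that's 40 chords.
B: 12 bars of 2 beats is 24 beats; at 8 beats each that's 3 chords.
C: 15 bars of 4 beats is 60 beats; at 3 beats each that's 20 chords.
Overall: 63 chords over 42 bars → 63/42 = 1.5 chords per bar.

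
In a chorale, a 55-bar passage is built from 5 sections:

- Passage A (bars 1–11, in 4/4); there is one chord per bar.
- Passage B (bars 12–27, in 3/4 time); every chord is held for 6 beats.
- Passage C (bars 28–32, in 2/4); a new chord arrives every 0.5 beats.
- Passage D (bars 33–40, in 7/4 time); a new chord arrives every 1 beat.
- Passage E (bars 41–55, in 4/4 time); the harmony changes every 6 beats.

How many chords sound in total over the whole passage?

105 chords

A: 11 bars × 4 beats = 44 beats; 4 beats/chord → 11 chords.
B: 16 bars × 3 beats = 48 beats; 6 beats/chord → 8 chords.
C: 5 bars × 2 beats = 10 beats; 0.5 beats/chord → 20 chords.
D: 8 bars × 7 beats = 56 beats; 1 beat/chord → 56 chords.
E: 15 bars × 4 beats = 60 beats; 6 beats/chord → 10 chords.
Total: 11 + 8 + 20 + 56 + 10 = 105.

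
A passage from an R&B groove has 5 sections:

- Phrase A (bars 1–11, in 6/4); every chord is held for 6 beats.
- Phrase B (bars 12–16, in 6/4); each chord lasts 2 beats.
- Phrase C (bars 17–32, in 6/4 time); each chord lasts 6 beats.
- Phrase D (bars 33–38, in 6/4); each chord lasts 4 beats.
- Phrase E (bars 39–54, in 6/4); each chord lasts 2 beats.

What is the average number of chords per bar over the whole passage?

11/6 chords per bar

A: 11 bars of 6 beats is 66 beats; at 6 beats each that's 11 chords.
B: 5 bars of 6 beats is 30 beats; at 2 beats each that's 15 chords.
C: 16 bars of 6 beats is 96 beats; at 6 beats each that's 16 chords.
D: 6 bars of 6 beats is 36 beats; at 4 beats each that's 9 chords.
E: 16 bars of 6 beats is 96 beats; at 2 beats each that's 48 chords.
Overall: 99 chords over 54 bars → 99/54 = 11/6 chords per bar.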